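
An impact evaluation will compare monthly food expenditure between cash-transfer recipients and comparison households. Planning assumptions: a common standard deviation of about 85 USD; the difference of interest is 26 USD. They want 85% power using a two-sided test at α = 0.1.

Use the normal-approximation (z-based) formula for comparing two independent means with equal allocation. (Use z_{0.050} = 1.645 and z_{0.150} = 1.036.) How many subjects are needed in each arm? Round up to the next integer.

n = 154 per group

n = (z_{α/2} + z_β)² · (σ₁² + σ₂²) / δ²
  = (1.645 + 1.036)² · (2·85² = 14450) / 26²
  = 7.1878 · 14450 / 676
  = 153.64
Round up → n = 154 per group.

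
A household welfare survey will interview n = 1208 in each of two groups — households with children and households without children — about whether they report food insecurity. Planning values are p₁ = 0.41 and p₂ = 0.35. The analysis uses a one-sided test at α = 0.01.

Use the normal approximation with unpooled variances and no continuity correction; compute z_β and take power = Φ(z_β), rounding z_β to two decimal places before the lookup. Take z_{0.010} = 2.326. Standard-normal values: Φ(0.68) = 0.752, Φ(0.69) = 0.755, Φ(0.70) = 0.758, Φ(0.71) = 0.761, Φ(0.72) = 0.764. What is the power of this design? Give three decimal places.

Power ≈ 0.764

z_β = |p₁−p₂|·√(n/[p₁q₁+p₂q₂]) − z_α
    = 0.06 · √(1208/0.4694) − 2.326
    = 0.06 · 50.7297 − 2.326
    = 3.0438 − 2.326 = 0.7178 → 0.72
Power = Φ(0.72) = 0.764.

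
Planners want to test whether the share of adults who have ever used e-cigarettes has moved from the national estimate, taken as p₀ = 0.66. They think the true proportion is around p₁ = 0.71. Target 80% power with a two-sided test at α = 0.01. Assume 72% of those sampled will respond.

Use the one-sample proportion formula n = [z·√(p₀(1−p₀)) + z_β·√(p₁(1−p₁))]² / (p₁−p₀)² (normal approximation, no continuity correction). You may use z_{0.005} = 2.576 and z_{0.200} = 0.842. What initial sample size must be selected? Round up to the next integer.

n = 1427

n = [z_{α/2}·√(p₀q₀) + z_β·√(p₁q₁)]² / (p₁ − p₀)²
  = [2.576·√(0.66·0.34) + 0.842·√(0.71·0.29)]² / (0.05)²
  = [2.576·0.4737 + 0.842·0.4538]² / 0.0025
  = [1.6023]² / 0.0025
  = 1027.00
Adjust for 72% response: 1027.00 / 0.72 = 1426.39.
Round up → n = 1427.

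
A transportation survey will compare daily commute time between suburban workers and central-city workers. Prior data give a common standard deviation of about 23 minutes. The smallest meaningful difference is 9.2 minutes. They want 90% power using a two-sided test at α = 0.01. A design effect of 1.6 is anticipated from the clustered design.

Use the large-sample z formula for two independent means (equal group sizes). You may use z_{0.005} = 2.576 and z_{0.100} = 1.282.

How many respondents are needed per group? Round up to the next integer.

n = 298 per group

n = (z_{α/2} + z_β)² · (σ₁² + σ₂²) / δ²
  = (2.576 + 1.282)² · (2·23² = 1058) / 9.2²
  = 14.8842 · 1058 / 84.64
  = 186.05
Design effect: 1.6 × 186.05 = 297.68.
Round up → n = 298 per group.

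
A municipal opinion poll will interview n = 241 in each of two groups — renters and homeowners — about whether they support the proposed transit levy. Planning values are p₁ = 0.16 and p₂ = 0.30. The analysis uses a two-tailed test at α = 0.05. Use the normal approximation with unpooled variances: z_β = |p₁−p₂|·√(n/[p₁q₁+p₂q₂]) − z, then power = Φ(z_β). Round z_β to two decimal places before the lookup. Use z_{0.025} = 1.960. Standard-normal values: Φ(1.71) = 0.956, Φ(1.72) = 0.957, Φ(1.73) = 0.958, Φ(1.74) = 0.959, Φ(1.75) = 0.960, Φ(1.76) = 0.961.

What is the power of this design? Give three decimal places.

z_β = |p₁−p₂|·√(n/[p₁q₁+p₂q₂]) − z_{α/2}
    = 0.14 · √(241/0.3444) − 1.960
    = 0.14 · 26.4531 − 1.960
    = 3.7034 − 1.960 = 1.7434 → 1.74
Power = Φ(1.74) = 0.959.

Power ≈ 0.959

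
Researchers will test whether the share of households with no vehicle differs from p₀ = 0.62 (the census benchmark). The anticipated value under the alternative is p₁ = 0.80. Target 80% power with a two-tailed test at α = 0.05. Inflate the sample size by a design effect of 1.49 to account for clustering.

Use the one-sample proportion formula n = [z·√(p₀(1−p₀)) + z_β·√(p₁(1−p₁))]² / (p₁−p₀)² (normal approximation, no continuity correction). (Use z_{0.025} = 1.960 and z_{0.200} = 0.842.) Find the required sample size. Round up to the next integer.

n = 77

n = [z_{α/2}·√(p₀q₀) + z_β·√(p₁q₁)]² / (p₁ − p₀)²
  = [1.960·√(0.62·0.38) + 0.842·√(0.80·0.20)]² / (0.18)²
  = [1.960·0.4854 + 0.842·0.4000]² / 0.0324
  = [1.2882]² / 0.0324
  = 51.21
Design effect: 1.49 × 51.21 = 76.31.
Round up → n = 77.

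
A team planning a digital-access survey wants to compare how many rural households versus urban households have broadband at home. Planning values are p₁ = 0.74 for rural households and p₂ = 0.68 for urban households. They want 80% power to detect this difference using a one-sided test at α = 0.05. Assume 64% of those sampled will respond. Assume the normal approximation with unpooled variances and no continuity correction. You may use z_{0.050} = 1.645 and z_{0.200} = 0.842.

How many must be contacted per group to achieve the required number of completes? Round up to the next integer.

n = 1101 per group

n = (z_α + z_β)² · [p₁(1−p₁) + p₂(1−p₂)] / (p₁ − p₂)²
  = (1.645 + 0.842)² · (0.74·0.26 + 0.68·0.32) / (0.06)²
  = (2.487)² · (0.1924 + 0.2176) / 0.0036
  = 6.1852 · 0.4100 / 0.0036
  = 704.42
Adjust for 64% response: 704.42 / 0.64 = 1100.66.
Round up → n = 1101 per group.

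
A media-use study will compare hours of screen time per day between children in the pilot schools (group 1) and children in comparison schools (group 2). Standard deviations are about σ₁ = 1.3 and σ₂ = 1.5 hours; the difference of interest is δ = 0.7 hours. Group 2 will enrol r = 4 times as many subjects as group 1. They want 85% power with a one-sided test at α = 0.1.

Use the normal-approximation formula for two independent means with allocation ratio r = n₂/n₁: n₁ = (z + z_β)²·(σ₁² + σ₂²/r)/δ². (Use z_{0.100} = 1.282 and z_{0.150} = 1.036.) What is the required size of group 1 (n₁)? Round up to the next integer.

n₁ = (z_α + z_β)² · (σ₁² + σ₂²/r) / δ²
   = (1.282 + 1.036)² · (1.3² + 1.5²/4) / 0.7²
   = 5.3731 · (1.69 + 0.5625) / 0.49
   = 5.3731 · 2.2525 / 0.49
   = 24.70
Round up → n₁ = 25; n₂ = r·n₁ = 4 × 25 = 100.

n₁ = 25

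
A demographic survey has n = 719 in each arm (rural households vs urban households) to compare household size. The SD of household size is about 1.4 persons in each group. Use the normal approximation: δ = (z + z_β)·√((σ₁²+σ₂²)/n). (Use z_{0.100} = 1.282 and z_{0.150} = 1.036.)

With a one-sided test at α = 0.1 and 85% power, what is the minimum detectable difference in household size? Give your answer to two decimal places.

Minimum detectable difference ≈ 0.17 persons

δ = (z_α + z_β) · √((σ₁²+σ₂²)/n)
  = (1.282 + 1.036) · √(3.92/719)
  = 2.318 · √0.00545
  = 2.318 · 0.0738
  = 0.1712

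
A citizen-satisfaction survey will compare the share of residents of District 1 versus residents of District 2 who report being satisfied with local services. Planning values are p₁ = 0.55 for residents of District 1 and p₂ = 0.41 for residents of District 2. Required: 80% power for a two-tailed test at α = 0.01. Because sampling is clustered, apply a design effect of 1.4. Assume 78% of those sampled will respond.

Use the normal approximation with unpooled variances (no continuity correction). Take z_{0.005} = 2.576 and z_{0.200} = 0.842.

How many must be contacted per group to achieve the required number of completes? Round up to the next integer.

n = 524 per group

n = (z_{α/2} + z_β)² · [p₁(1−p₁) + p₂(1−p₂)] / (p₁ − p₂)²
  = (2.576 + 0.842)² · (0.55·0.45 + 0.41·0.59) / (0.14)²
  = (3.418)² · (0.2475 + 0.2419) / 0.0196
  = 11.6827 · 0.4894 / 0.0196
  = 291.71
Design effect: 1.4 × 291.71 = 408.39.
Adjust for 78% response: 408.39 / 0.78 = 523.58.
Round up → n = 524 per group.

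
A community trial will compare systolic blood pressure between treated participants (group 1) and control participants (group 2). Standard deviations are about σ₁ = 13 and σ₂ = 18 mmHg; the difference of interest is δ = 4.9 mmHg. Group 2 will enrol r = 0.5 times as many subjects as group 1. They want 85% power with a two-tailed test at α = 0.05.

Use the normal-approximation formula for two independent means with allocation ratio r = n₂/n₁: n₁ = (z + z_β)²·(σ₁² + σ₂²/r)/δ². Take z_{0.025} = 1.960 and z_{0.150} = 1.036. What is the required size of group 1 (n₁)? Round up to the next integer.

n₁ = (z_{α/2} + z_β)² · (σ₁² + σ₂²/r) / δ²
   = (1.960 + 1.036)² · (13² + 18²/0.5) / 4.9²
   = 8.9760 · (169 + 648) / 24.01
   = 8.9760 · 817 / 24.01
   = 305.43
Round up → n₁ = 306; n₂ = r·n₁ = 0.5 × 306 = 153.

n₁ = 306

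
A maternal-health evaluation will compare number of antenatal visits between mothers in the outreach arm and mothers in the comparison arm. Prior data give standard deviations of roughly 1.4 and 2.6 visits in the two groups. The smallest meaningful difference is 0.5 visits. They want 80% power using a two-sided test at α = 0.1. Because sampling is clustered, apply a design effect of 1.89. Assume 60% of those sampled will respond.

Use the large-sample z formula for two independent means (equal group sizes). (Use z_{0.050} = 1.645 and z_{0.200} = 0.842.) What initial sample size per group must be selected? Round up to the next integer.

n = 680 per group

n = (z_{α/2} + z_β)² · (σ₁² + σ₂²) / δ²
  = (1.645 + 0.842)² · (1.4² + 2.6² = 8.72) / 0.5²
  = 6.1852 · 8.72 / 0.25
  = 215.74
Design effect: 1.89 × 215.74 = 407.75.
Adjust for 60% response: 407.75 / 0.60 = 679.58.
Round up → n = 680 per group.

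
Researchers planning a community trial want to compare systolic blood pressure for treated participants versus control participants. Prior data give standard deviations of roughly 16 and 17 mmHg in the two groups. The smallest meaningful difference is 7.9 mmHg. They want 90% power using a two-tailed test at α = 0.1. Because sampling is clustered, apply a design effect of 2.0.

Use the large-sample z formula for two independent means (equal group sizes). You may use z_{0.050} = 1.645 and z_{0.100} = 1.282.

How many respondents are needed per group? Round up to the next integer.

n = (z_{α/2} + z_β)² · (σ₁² + σ₂²) / δ²
  = (1.645 + 1.282)² · (16² + 17² = 545) / 7.9²
  = 8.5673 · 545 / 62.41
  = 74.81
Design effect: 2.0 × 74.81 = 149.63.
Round up → n = 150 per group.

n = 150 per group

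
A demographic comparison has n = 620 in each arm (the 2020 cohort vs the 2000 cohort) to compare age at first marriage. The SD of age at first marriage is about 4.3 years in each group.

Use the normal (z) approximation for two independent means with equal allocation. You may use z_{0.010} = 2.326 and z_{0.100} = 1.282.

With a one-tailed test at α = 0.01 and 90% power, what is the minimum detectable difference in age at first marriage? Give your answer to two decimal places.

Minimum detectable difference ≈ 0.88 years

δ = (z_α + z_β) · √((σ₁²+σ₂²)/n)
  = (2.326 + 1.282) · √(36.98/620)
  = 3.608 · √0.05965
  = 3.608 · 0.2442
  = 0.8812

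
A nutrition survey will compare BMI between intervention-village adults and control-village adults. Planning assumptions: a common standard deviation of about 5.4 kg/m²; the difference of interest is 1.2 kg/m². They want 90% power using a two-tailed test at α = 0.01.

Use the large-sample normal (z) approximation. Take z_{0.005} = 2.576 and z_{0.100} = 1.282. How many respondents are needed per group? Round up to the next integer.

n = 603 per group

n = (z_{α/2} + z_β)² · (σ₁² + σ₂²) / δ²
  = (2.576 + 1.282)² · (2·5.4² = 58.32) / 1.2²
  = 14.8842 · 58.32 / 1.44
  = 602.81
Round up → n = 603 per group.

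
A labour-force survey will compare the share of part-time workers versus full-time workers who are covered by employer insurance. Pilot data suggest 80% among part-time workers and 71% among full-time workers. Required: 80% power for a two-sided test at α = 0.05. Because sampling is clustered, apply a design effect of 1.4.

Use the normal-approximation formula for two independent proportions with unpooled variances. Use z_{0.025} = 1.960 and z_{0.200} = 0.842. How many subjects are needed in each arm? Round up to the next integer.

n = (z_{α/2} + z_β)² · [p₁(1−p₁) + p₂(1−p₂)] / (p₁ − p₂)²
  = (1.960 + 0.842)² · (0.80·0.20 + 0.71·0.29) / (0.09)²
  = (2.802)² · (0.1600 + 0.2059) / 0.0081
  = 7.8512 · 0.3659 / 0.0081
  = 354.66
Design effect: 1.4 × 354.66 = 496.53.
Round up → n = 497 per group.

n = 497 per group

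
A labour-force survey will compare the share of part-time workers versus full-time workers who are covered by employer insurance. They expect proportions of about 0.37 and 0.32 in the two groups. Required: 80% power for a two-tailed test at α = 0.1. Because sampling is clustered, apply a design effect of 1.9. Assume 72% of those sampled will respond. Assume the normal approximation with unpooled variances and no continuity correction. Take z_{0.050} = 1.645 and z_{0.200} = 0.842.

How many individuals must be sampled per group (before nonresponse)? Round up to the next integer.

n = (z_{α/2} + z_β)² · [p₁(1−p₁) + p₂(1−p₂)] / (p₁ − p₂)²
  = (1.645 + 0.842)² · (0.37·0.63 + 0.32·0.68) / (0.05)²
  = (2.487)² · (0.2331 + 0.2176) / 0.0025
  = 6.1852 · 0.4507 / 0.0025
  = 1115.06
Design effect: 1.9 × 1115.06 = 2118.62.
Adjust for 72% response: 2118.62 / 0.72 = 2942.53.
Round up → n = 2943 per group.

n = 2943 per group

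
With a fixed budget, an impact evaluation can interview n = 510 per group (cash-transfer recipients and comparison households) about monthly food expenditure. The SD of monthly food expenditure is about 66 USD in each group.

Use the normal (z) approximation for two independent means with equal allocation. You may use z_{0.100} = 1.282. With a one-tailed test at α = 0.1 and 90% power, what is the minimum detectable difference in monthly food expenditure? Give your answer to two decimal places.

δ = (z_α + z_β) · √((σ₁²+σ₂²)/n)
  = (1.282 + 1.282) · √(8712/510)
  = 2.564 · √17.0824
  = 2.564 · 4.1331
  = 10.5972

Minimum detectable difference ≈ 10.60 USD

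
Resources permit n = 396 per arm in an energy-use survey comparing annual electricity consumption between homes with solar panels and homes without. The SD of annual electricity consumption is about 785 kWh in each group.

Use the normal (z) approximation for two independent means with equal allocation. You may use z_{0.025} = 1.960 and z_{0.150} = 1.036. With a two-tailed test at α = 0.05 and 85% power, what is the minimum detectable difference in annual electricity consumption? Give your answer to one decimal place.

Minimum detectable difference ≈ 167.1 kWh

δ = (z_{α/2} + z_β) · √((σ₁²+σ₂²)/n)
  = (1.960 + 1.036) · √(1232450/396)
  = 2.996 · √3112.2
  = 2.996 · 55.7875
  = 167.1394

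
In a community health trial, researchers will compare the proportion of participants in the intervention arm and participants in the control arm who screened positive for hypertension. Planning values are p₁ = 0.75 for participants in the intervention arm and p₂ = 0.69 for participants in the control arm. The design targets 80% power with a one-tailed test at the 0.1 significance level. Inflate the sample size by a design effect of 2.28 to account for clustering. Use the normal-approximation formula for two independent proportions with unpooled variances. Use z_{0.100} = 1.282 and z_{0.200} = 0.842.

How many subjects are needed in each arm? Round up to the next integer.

n = 1147 per group

n = (z_α + z_β)² · [p₁(1−p₁) + p₂(1−p₂)] / (p₁ − p₂)²
  = (1.282 + 0.842)² · (0.75·0.25 + 0.69·0.31) / (0.06)²
  = (2.124)² · (0.1875 + 0.2139) / 0.0036
  = 4.5114 · 0.4014 / 0.0036
  = 503.02
Design effect: 2.28 × 503.02 = 1146.88.
Round up → n = 1147 per group.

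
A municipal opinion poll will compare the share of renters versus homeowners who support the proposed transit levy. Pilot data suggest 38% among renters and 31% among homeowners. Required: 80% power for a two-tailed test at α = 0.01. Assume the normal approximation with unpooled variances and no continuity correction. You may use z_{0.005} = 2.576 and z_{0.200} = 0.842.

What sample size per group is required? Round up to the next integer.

n = 1072 per group

n = (z_{α/2} + z_β)² · [p₁(1−p₁) + p₂(1−p₂)] / (p₁ − p₂)²
  = (2.576 + 0.842)² · (0.38·0.62 + 0.31·0.69) / (0.07)²
  = (3.418)² · (0.2356 + 0.2139) / 0.0049
  = 11.6827 · 0.4495 / 0.0049
  = 1071.71
Round up → n = 1072 per group.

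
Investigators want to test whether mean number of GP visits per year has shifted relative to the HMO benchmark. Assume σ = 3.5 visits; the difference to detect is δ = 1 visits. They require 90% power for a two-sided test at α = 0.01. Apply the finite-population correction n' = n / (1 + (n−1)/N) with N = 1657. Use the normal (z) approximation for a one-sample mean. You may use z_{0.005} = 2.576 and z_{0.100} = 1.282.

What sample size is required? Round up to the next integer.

n = (z_{α/2} + z_β)² · σ² / δ²
  = (2.576 + 1.282)² · 3.5² / 1²
  = 14.8842 · 12.25 / 1
  = 182.33
Finite-population correction (N = 1657): 182.33 / (1 + (182.33 − 1)/1657) = 164.35.
Round up → n = 165.

n = 165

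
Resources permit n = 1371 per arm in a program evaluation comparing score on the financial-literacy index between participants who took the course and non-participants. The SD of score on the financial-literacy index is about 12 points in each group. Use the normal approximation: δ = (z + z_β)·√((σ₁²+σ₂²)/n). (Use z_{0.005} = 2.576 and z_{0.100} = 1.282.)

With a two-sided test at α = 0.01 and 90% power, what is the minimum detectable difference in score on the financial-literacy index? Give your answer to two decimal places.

δ = (z_{α/2} + z_β) · √((σ₁²+σ₂²)/n)
  = (2.576 + 1.282) · √(288/1371)
  = 3.858 · √0.21007
  = 3.858 · 0.4583
  = 1.7682

Minimum detectable difference ≈ 1.77 points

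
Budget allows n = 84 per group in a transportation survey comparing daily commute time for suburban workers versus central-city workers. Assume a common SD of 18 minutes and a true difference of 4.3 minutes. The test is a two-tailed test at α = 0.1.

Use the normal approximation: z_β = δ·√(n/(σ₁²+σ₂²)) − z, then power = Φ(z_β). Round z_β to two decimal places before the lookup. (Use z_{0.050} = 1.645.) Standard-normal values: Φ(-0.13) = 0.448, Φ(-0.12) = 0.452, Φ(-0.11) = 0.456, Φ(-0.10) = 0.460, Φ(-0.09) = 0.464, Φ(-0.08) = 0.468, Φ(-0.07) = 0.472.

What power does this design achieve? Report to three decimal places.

z_β = δ·√(n/(σ₁²+σ₂²)) − z_{α/2}
    = 4.3 · √(84/648) − 1.645
    = 4.3 · 0.36004 − 1.645
    = 1.5482 − 1.645 = -0.0968 → -0.10
Power = Φ(-0.10) = 0.460.

Power ≈ 0.460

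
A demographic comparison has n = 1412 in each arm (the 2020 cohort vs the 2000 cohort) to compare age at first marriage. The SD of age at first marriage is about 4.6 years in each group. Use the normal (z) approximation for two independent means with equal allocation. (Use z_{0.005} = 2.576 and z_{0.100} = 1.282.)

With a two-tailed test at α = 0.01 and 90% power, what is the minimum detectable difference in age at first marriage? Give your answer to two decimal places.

Minimum detectable difference ≈ 0.67 years

δ = (z_{α/2} + z_β) · √((σ₁²+σ₂²)/n)
  = (2.576 + 1.282) · √(42.32/1412)
  = 3.858 · √0.02997
  = 3.858 · 0.1731
  = 0.6679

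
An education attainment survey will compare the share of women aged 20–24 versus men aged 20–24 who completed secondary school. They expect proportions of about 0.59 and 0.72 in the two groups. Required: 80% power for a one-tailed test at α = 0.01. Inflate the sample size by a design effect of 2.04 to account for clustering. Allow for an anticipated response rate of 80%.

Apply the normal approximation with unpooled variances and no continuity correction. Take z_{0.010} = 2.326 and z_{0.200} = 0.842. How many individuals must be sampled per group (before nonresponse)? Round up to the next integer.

n = (z_α + z_β)² · [p₁(1−p₁) + p₂(1−p₂)] / (p₁ − p₂)²
  = (2.326 + 0.842)² · (0.59·0.41 + 0.72·0.28) / (-0.13)²
  = (3.168)² · (0.2419 + 0.2016) / 0.0169
  = 10.0362 · 0.4435 / 0.0169
  = 263.38
Design effect: 2.04 × 263.38 = 537.29.
Adjust for 80% response: 537.29 / 0.80 = 671.61.
Round up → n = 672 per group.

n = 672 per group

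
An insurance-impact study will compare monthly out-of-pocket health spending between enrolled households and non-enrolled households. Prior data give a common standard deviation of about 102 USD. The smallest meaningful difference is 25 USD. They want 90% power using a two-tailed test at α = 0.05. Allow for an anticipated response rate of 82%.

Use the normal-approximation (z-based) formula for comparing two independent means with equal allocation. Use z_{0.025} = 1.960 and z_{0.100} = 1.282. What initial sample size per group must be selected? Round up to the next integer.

n = (z_{α/2} + z_β)² · (σ₁² + σ₂²) / δ²
  = (1.960 + 1.282)² · (2·102² = 20808) / 25²
  = 10.5106 · 20808 / 625
  = 349.93
Adjust for 82% response: 349.93 / 0.82 = 426.74.
Round up → n = 427 per group.

n = 427 per group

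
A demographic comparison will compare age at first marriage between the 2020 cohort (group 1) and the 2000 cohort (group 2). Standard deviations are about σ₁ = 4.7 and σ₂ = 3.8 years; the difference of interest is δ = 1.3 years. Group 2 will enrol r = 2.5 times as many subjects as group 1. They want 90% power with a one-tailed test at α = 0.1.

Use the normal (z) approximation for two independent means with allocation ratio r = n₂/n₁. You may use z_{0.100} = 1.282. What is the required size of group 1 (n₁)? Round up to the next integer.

n₁ = 109

n₁ = (z_α + z_β)² · (σ₁² + σ₂²/r) / δ²
   = (1.282 + 1.282)² · (4.7² + 3.8²/2.5) / 1.3²
   = 6.5741 · (22.09 + 5.776) / 1.69
   = 6.5741 · 27.866 / 1.69
   = 108.40
Round up → n₁ = 109; n₂ = r·n₁ = 2.5 × 109 = 273.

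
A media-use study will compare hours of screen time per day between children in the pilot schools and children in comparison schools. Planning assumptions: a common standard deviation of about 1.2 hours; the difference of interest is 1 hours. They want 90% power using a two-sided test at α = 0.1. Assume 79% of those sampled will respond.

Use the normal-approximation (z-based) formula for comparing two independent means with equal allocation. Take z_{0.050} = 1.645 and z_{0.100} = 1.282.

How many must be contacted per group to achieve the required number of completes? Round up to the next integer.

n = 32 per group

n = (z_{α/2} + z_β)² · (σ₁² + σ₂²) / δ²
  = (1.645 + 1.282)² · (2·1.2² = 2.88) / 1²
  = 8.5673 · 2.88 / 1
  = 24.67
Adjust for 79% response: 24.67 / 0.79 = 31.23.
Round up → n = 32 per group.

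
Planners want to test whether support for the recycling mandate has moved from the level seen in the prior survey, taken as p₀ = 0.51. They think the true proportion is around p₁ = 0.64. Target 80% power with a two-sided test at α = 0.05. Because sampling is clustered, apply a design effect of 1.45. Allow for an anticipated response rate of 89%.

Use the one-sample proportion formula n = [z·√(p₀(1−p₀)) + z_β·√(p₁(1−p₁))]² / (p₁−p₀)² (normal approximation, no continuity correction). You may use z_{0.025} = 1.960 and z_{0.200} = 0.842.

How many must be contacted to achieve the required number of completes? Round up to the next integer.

n = [z_{α/2}·√(p₀q₀) + z_β·√(p₁q₁)]² / (p₁ − p₀)²
  = [1.960·√(0.51·0.49) + 0.842·√(0.64·0.36)]² / (0.13)²
  = [1.960·0.4999 + 0.842·0.4800]² / 0.0169
  = [1.3840]² / 0.0169
  = 113.33
Design effect: 1.45 × 113.33 = 164.34.
Adjust for 89% response: 164.34 / 0.89 = 184.65.
Round up → n = 185.

n = 185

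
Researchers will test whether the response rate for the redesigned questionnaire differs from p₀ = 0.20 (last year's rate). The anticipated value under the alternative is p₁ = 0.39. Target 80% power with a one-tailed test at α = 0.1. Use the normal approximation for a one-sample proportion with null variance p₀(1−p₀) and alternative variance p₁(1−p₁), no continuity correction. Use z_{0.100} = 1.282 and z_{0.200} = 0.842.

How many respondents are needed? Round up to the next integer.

n = [z_α·√(p₀q₀) + z_β·√(p₁q₁)]² / (p₁ − p₀)²
  = [1.282·√(0.20·0.80) + 0.842·√(0.39·0.61)]² / (0.19)²
  = [1.282·0.4000 + 0.842·0.4877]² / 0.0361
  = [0.9235]² / 0.0361
  = 23.62
Round up → n = 24.

n = 24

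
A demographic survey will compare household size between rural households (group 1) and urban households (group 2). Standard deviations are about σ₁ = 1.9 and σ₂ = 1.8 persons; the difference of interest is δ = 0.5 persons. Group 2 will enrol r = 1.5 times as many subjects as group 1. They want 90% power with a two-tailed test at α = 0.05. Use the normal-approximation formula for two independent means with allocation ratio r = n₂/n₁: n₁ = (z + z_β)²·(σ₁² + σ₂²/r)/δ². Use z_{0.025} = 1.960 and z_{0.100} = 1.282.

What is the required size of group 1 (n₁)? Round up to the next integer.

n₁ = (z_{α/2} + z_β)² · (σ₁² + σ₂²/r) / δ²
   = (1.960 + 1.282)² · (1.9² + 1.8²/1.5) / 0.5²
   = 10.5106 · (3.61 + 2.16) / 0.25
   = 10.5106 · 5.77 / 0.25
   = 242.58
Round up → n₁ = 243; n₂ = r·n₁ = 1.5 × 243 = 365.

n₁ = 243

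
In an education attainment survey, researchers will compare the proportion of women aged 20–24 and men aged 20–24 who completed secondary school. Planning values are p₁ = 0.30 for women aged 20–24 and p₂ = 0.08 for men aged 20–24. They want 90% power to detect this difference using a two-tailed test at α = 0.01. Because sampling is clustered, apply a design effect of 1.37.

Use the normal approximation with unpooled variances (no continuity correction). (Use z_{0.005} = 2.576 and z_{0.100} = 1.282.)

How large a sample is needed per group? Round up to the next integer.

n = (z_{α/2} + z_β)² · [p₁(1−p₁) + p₂(1−p₂)] / (p₁ − p₂)²
  = (2.576 + 1.282)² · (0.30·0.70 + 0.08·0.92) / (0.22)²
  = (3.858)² · (0.2100 + 0.0736) / 0.0484
  = 14.8842 · 0.2836 / 0.0484
  = 87.21
Design effect: 1.37 × 87.21 = 119.48.
Round up → n = 120 per group.

n = 120 per group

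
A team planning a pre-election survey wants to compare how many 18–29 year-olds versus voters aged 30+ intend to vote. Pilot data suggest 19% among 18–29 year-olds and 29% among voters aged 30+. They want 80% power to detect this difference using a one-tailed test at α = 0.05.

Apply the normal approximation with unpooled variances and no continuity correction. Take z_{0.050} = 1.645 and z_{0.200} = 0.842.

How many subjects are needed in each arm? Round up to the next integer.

n = (z_α + z_β)² · [p₁(1−p₁) + p₂(1−p₂)] / (p₁ − p₂)²
  = (1.645 + 0.842)² · (0.19·0.81 + 0.29·0.71) / (-0.10)²
  = (2.487)² · (0.1539 + 0.2059) / 0.0100
  = 6.1852 · 0.3598 / 0.0100
  = 222.54
Round up → n = 223 per group.

n = 223 per group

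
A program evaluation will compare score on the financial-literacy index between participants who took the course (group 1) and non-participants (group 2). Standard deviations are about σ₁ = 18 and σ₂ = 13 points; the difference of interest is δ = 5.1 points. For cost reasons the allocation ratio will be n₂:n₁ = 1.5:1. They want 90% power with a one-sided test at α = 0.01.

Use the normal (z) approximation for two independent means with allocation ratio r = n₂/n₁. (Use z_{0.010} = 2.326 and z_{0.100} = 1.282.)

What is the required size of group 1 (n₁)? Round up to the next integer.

n₁ = (z_α + z_β)² · (σ₁² + σ₂²/r) / δ²
   = (2.326 + 1.282)² · (18² + 13²/1.5) / 5.1²
   = 13.0177 · (324 + 112.6667) / 26.01
   = 13.0177 · 436.6667 / 26.01
   = 218.55
Round up → n₁ = 219; n₂ = r·n₁ = 1.5 × 219 = 329.

n₁ = 219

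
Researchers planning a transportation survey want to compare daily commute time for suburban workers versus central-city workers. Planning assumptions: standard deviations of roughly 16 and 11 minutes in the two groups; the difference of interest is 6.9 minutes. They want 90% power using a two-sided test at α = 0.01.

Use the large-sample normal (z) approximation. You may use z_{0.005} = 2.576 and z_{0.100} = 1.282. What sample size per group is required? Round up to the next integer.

n = (z_{α/2} + z_β)² · (σ₁² + σ₂²) / δ²
  = (2.576 + 1.282)² · (16² + 11² = 377) / 6.9²
  = 14.8842 · 377 / 47.61
  = 117.86
Round up → n = 118 per group.

n = 118 per group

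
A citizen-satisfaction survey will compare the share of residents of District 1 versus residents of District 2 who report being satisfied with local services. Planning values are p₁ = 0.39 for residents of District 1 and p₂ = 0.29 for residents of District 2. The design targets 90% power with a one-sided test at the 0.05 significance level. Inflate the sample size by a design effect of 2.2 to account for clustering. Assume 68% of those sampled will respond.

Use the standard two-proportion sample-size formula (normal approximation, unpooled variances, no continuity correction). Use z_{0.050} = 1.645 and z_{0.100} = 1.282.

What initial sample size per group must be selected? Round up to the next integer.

n = 1231 per group

n = (z_α + z_β)² · [p₁(1−p₁) + p₂(1−p₂)] / (p₁ − p₂)²
  = (1.645 + 1.282)² · (0.39·0.61 + 0.29·0.71) / (0.10)²
  = (2.927)² · (0.2379 + 0.2059) / 0.0100
  = 8.5673 · 0.4438 / 0.0100
  = 380.22
Design effect: 2.2 × 380.22 = 836.48.
Adjust for 68% response: 836.48 / 0.68 = 1230.12.
Round up → n = 1231 per group.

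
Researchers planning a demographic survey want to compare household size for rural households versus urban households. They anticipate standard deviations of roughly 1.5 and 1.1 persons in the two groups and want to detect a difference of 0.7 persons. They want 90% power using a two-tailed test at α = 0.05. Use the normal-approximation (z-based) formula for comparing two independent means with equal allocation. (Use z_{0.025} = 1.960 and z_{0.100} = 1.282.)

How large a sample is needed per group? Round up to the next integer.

n = 75 per group

n = (z_{α/2} + z_β)² · (σ₁² + σ₂²) / δ²
  = (1.960 + 1.282)² · (1.5² + 1.1² = 3.46) / 0.7²
  = 10.5106 · 3.46 / 0.49
  = 74.22
Round up → n = 75 per group.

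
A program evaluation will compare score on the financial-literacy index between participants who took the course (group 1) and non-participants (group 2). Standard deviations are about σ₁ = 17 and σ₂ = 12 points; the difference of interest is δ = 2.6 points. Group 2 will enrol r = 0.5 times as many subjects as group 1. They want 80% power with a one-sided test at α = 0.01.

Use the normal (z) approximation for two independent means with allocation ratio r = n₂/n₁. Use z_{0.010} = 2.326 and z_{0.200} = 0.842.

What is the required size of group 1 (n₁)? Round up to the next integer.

n₁ = 857

n₁ = (z_α + z_β)² · (σ₁² + σ₂²/r) / δ²
   = (2.326 + 0.842)² · (17² + 12²/0.5) / 2.6²
   = 10.0362 · (289 + 288) / 6.76
   = 10.0362 · 577 / 6.76
   = 856.64
Round up → n₁ = 857; n₂ = r·n₁ = 0.5 × 857 = 429.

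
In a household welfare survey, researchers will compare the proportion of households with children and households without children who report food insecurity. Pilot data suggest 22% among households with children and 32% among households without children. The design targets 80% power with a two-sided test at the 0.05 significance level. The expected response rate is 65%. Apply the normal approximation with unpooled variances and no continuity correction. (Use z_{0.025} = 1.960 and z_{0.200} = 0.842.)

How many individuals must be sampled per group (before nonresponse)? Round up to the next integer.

n = 471 per group

n = (z_{α/2} + z_β)² · [p₁(1−p₁) + p₂(1−p₂)] / (p₁ − p₂)²
  = (1.960 + 0.842)² · (0.22·0.78 + 0.32·0.68) / (-0.10)²
  = (2.802)² · (0.1716 + 0.2176) / 0.0100
  = 7.8512 · 0.3892 / 0.0100
  = 305.57
Adjust for 65% response: 305.57 / 0.65 = 470.11.
Round up → n = 471 per group.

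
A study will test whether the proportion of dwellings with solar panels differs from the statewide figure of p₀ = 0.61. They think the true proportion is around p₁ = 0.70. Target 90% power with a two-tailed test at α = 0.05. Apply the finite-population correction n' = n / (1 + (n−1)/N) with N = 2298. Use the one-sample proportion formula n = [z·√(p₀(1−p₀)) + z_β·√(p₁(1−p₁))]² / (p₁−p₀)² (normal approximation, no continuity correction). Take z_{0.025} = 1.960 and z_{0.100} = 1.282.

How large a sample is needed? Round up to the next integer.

n = [z_{α/2}·√(p₀q₀) + z_β·√(p₁q₁)]² / (p₁ − p₀)²
  = [1.960·√(0.61·0.39) + 1.282·√(0.70·0.30)]² / (0.09)²
  = [1.960·0.4877 + 1.282·0.4583]² / 0.0081
  = [1.5435]² / 0.0081
  = 294.11
Finite-population correction (N = 2298): 294.11 / (1 + (294.11 − 1)/2298) = 260.84.
Round up → n = 261.

n = 261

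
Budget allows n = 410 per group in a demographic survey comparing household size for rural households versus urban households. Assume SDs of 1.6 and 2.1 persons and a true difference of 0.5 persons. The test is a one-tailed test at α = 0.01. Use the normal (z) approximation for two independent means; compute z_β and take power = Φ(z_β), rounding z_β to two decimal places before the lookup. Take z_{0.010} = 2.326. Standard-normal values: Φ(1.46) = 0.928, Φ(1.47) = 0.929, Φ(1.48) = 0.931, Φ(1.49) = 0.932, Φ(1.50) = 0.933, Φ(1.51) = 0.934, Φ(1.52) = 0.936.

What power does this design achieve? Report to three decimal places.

Power ≈ 0.934

z_β = δ·√(n/(σ₁²+σ₂²)) − z_α
    = 0.5 · √(410/6.97) − 2.326
    = 0.5 · 7.66965 − 2.326
    = 3.8348 − 2.326 = 1.5088 → 1.51
Power = Φ(1.51) = 0.934.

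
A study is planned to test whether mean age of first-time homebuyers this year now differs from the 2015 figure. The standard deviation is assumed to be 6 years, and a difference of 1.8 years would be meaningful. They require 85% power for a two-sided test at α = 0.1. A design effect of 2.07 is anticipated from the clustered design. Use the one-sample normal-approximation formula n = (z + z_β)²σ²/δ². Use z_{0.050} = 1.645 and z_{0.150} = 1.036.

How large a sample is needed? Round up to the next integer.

n = 166

n = (z_{α/2} + z_β)² · σ² / δ²
  = (1.645 + 1.036)² · 6² / 1.8²
  = 7.1878 · 36 / 3.24
  = 79.86
Design effect: 2.07 × 79.86 = 165.32.
Round up → n = 166.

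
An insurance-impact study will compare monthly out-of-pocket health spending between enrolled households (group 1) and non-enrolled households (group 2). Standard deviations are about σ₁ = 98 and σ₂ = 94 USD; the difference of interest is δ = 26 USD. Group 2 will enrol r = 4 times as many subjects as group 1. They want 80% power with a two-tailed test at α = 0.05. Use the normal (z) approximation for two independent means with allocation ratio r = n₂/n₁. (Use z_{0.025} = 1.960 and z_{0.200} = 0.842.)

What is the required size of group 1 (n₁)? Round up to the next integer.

n₁ = 138

n₁ = (z_{α/2} + z_β)² · (σ₁² + σ₂²/r) / δ²
   = (1.960 + 0.842)² · (98² + 94²/4) / 26²
   = 7.8512 · (9604 + 2209) / 676
   = 7.8512 · 11813 / 676
   = 137.20
Round up → n₁ = 138; n₂ = r·n₁ = 4 × 138 = 552.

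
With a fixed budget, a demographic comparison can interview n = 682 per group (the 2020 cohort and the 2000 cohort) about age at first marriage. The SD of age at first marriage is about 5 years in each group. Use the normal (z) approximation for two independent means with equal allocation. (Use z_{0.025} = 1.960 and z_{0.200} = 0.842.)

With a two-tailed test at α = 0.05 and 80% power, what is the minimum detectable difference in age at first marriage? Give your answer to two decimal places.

Minimum detectable difference ≈ 0.76 years

δ = (z_{α/2} + z_β) · √((σ₁²+σ₂²)/n)
  = (1.960 + 0.842) · √(50/682)
  = 2.802 · √0.07331
  = 2.802 · 0.2708
  = 0.7587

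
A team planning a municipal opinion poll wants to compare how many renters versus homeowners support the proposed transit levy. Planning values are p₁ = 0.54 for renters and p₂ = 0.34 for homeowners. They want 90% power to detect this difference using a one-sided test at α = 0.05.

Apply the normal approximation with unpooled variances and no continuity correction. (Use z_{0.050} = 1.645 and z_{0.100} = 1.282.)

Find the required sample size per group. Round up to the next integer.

n = (z_α + z_β)² · [p₁(1−p₁) + p₂(1−p₂)] / (p₁ − p₂)²
  = (1.645 + 1.282)² · (0.54·0.46 + 0.34·0.66) / (0.20)²
  = (2.927)² · (0.2484 + 0.2244) / 0.0400
  = 8.5673 · 0.4728 / 0.0400
  = 101.27
Round up → n = 102 per group.

n = 102 per group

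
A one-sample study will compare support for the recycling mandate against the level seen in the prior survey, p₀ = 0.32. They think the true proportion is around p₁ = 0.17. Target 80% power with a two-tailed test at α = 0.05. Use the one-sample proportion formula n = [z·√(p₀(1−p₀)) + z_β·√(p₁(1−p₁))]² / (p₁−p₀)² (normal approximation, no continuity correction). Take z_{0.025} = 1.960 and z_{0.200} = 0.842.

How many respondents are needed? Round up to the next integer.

n = 68

n = [z_{α/2}·√(p₀q₀) + z_β·√(p₁q₁)]² / (p₁ − p₀)²
  = [1.960·√(0.32·0.68) + 0.842·√(0.17·0.83)]² / (-0.15)²
  = [1.960·0.4665 + 0.842·0.3756]² / 0.0225
  = [1.2306]² / 0.0225
  = 67.30
Round up → n = 68.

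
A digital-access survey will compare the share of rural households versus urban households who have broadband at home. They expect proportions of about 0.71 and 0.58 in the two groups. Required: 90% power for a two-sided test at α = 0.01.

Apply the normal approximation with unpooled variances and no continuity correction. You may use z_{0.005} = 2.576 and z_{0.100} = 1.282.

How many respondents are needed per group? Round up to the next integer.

n = (z_{α/2} + z_β)² · [p₁(1−p₁) + p₂(1−p₂)] / (p₁ − p₂)²
  = (2.576 + 1.282)² · (0.71·0.29 + 0.58·0.42) / (0.13)²
  = (3.858)² · (0.2059 + 0.2436) / 0.0169
  = 14.8842 · 0.4495 / 0.0169
  = 395.88
Round up → n = 396 per group.

n = 396 per group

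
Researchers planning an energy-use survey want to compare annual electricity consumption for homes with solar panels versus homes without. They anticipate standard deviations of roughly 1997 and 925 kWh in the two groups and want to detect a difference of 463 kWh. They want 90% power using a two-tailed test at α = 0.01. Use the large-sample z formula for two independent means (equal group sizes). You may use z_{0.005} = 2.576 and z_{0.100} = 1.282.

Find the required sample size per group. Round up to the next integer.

n = 337 per group

n = (z_{α/2} + z_β)² · (σ₁² + σ₂²) / δ²
  = (2.576 + 1.282)² · (1997² + 925² = 4843634) / 463²
  = 14.8842 · 4843634 / 214369
  = 336.31
Round up → n = 337 per group.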